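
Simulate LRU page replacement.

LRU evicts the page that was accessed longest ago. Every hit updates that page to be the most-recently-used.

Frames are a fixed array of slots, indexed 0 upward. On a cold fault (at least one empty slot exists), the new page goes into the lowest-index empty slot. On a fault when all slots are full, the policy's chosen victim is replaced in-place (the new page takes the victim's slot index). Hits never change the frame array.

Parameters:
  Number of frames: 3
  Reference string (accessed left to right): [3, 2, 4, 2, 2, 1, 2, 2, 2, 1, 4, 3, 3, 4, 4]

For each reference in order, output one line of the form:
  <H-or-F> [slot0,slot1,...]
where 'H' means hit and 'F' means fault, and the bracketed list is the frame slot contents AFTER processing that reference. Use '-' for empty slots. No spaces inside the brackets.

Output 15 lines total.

F [3,-,-]
F [3,2,-]
F [3,2,4]
H [3,2,4]
H [3,2,4]
F [1,2,4]
H [1,2,4]
H [1,2,4]
H [1,2,4]
H [1,2,4]
H [1,2,4]
F [1,3,4]
H [1,3,4]
H [1,3,4]
H [1,3,4]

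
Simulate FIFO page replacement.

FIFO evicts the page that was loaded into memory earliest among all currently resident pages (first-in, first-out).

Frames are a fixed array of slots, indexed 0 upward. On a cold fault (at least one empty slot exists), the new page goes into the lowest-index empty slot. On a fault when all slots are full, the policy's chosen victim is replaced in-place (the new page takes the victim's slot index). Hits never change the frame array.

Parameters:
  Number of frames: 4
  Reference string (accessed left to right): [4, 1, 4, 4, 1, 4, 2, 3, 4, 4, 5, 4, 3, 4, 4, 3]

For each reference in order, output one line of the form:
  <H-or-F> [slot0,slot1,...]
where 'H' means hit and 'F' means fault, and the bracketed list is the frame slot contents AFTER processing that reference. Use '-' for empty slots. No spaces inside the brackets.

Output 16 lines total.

F [4,-,-,-]
F [4,1,-,-]
H [4,1,-,-]
H [4,1,-,-]
H [4,1,-,-]
H [4,1,-,-]
F [4,1,2,-]
F [4,1,2,3]
H [4,1,2,3]
H [4,1,2,3]
F [5,1,2,3]
F [5,4,2,3]
H [5,4,2,3]
H [5,4,2,3]
H [5,4,2,3]
H [5,4,2,3]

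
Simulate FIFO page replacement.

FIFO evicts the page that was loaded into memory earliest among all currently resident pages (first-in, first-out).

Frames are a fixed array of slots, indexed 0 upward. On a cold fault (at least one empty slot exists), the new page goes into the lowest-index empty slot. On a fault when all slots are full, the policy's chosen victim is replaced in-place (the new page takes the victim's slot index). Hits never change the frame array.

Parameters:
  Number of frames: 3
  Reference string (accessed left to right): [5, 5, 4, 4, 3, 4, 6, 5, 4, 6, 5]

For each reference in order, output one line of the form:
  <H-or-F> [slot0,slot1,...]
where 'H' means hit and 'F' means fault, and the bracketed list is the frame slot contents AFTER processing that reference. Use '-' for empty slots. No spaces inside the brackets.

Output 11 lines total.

F [5,-,-]
H [5,-,-]
F [5,4,-]
H [5,4,-]
F [5,4,3]
H [5,4,3]
F [6,4,3]
F [6,5,3]
F [6,5,4]
H [6,5,4]
H [6,5,4]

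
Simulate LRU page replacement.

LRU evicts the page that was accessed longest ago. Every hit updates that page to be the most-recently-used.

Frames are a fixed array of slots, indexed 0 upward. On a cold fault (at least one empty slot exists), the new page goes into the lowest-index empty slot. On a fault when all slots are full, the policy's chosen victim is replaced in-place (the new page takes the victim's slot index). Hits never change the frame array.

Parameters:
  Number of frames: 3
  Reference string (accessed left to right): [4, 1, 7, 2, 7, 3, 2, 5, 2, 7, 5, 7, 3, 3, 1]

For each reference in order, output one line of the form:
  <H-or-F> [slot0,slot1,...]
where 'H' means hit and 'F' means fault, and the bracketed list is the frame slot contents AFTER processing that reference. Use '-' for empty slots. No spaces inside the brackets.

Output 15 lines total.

F [4,-,-]
F [4,1,-]
F [4,1,7]
F [2,1,7]
H [2,1,7]
F [2,3,7]
H [2,3,7]
F [2,3,5]
H [2,3,5]
F [2,7,5]
H [2,7,5]
H [2,7,5]
F [3,7,5]
H [3,7,5]
F [3,7,1]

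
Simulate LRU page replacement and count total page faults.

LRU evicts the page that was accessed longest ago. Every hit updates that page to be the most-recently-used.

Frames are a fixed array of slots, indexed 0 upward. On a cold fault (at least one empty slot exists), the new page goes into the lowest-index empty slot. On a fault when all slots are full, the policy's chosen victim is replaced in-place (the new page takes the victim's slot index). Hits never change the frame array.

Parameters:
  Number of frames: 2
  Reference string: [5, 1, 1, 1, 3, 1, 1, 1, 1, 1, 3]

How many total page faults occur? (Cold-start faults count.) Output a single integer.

Answer: 3

Derivation:
Step 0: ref 5 → FAULT, frames=[5,-]
Step 1: ref 1 → FAULT, frames=[5,1]
Step 2: ref 1 → HIT, frames=[5,1]
Step 3: ref 1 → HIT, frames=[5,1]
Step 4: ref 3 → FAULT (evict 5), frames=[3,1]
Step 5: ref 1 → HIT, frames=[3,1]
Step 6: ref 1 → HIT, frames=[3,1]
Step 7: ref 1 → HIT, frames=[3,1]
Step 8: ref 1 → HIT, frames=[3,1]
Step 9: ref 1 → HIT, frames=[3,1]
Step 10: ref 3 → HIT, frames=[3,1]
Total faults: 3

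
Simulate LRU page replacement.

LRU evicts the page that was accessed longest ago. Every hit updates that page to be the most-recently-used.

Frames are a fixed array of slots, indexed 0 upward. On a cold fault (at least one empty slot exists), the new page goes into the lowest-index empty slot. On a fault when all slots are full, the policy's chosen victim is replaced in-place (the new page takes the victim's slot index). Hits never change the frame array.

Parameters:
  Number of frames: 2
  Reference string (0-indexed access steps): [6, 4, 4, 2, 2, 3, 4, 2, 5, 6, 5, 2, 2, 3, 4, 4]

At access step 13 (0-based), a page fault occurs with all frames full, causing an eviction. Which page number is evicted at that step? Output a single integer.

Step 0: ref 6 -> FAULT, frames=[6,-]
Step 1: ref 4 -> FAULT, frames=[6,4]
Step 2: ref 4 -> HIT, frames=[6,4]
Step 3: ref 2 -> FAULT, evict 6, frames=[2,4]
Step 4: ref 2 -> HIT, frames=[2,4]
Step 5: ref 3 -> FAULT, evict 4, frames=[2,3]
Step 6: ref 4 -> FAULT, evict 2, frames=[4,3]
Step 7: ref 2 -> FAULT, evict 3, frames=[4,2]
Step 8: ref 5 -> FAULT, evict 4, frames=[5,2]
Step 9: ref 6 -> FAULT, evict 2, frames=[5,6]
Step 10: ref 5 -> HIT, frames=[5,6]
Step 11: ref 2 -> FAULT, evict 6, frames=[5,2]
Step 12: ref 2 -> HIT, frames=[5,2]
Step 13: ref 3 -> FAULT, evict 5, frames=[3,2]
At step 13: evicted page 5

Answer: 5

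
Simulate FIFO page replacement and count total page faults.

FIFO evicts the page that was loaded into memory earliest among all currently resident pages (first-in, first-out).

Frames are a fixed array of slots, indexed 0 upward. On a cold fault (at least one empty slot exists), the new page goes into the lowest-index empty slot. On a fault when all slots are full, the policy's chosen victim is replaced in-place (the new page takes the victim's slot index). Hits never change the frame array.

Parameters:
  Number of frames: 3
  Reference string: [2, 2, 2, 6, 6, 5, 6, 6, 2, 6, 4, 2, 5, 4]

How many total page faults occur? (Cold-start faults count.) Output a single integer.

Step 0: ref 2 → FAULT, frames=[2,-,-]
Step 1: ref 2 → HIT, frames=[2,-,-]
Step 2: ref 2 → HIT, frames=[2,-,-]
Step 3: ref 6 → FAULT, frames=[2,6,-]
Step 4: ref 6 → HIT, frames=[2,6,-]
Step 5: ref 5 → FAULT, frames=[2,6,5]
Step 6: ref 6 → HIT, frames=[2,6,5]
Step 7: ref 6 → HIT, frames=[2,6,5]
Step 8: ref 2 → HIT, frames=[2,6,5]
Step 9: ref 6 → HIT, frames=[2,6,5]
Step 10: ref 4 → FAULT (evict 2), frames=[4,6,5]
Step 11: ref 2 → FAULT (evict 6), frames=[4,2,5]
Step 12: ref 5 → HIT, frames=[4,2,5]
Step 13: ref 4 → HIT, frames=[4,2,5]
Total faults: 5

Answer: 5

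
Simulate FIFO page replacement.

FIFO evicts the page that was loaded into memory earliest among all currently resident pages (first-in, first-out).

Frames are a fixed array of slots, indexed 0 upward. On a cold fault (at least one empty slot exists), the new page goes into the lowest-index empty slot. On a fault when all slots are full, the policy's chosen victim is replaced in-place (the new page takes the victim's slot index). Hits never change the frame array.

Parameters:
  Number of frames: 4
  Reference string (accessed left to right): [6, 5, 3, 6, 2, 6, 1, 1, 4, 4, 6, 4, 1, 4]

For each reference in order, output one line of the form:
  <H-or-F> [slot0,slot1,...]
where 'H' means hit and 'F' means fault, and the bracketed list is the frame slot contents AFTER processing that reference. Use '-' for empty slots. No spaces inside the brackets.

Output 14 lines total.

F [6,-,-,-]
F [6,5,-,-]
F [6,5,3,-]
H [6,5,3,-]
F [6,5,3,2]
H [6,5,3,2]
F [1,5,3,2]
H [1,5,3,2]
F [1,4,3,2]
H [1,4,3,2]
F [1,4,6,2]
H [1,4,6,2]
H [1,4,6,2]
H [1,4,6,2]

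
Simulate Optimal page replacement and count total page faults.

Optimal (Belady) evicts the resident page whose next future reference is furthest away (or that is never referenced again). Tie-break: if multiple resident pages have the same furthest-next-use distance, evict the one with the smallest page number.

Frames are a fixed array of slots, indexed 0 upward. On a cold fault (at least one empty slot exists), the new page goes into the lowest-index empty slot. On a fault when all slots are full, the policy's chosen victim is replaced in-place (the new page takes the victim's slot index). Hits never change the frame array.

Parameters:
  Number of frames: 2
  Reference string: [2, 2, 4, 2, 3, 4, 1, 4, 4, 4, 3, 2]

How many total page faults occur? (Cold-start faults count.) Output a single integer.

Answer: 6

Derivation:
Step 0: ref 2 → FAULT, frames=[2,-]
Step 1: ref 2 → HIT, frames=[2,-]
Step 2: ref 4 → FAULT, frames=[2,4]
Step 3: ref 2 → HIT, frames=[2,4]
Step 4: ref 3 → FAULT (evict 2), frames=[3,4]
Step 5: ref 4 → HIT, frames=[3,4]
Step 6: ref 1 → FAULT (evict 3), frames=[1,4]
Step 7: ref 4 → HIT, frames=[1,4]
Step 8: ref 4 → HIT, frames=[1,4]
Step 9: ref 4 → HIT, frames=[1,4]
Step 10: ref 3 → FAULT (evict 1), frames=[3,4]
Step 11: ref 2 → FAULT (evict 3), frames=[2,4]
Total faults: 6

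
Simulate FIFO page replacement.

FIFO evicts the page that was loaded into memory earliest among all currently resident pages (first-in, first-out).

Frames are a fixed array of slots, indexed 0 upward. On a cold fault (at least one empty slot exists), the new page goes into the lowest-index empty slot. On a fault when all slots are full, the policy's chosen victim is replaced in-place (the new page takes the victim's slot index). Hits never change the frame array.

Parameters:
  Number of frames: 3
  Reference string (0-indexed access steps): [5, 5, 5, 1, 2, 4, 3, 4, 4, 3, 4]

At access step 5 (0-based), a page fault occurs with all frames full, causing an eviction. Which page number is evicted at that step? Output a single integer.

Step 0: ref 5 -> FAULT, frames=[5,-,-]
Step 1: ref 5 -> HIT, frames=[5,-,-]
Step 2: ref 5 -> HIT, frames=[5,-,-]
Step 3: ref 1 -> FAULT, frames=[5,1,-]
Step 4: ref 2 -> FAULT, frames=[5,1,2]
Step 5: ref 4 -> FAULT, evict 5, frames=[4,1,2]
At step 5: evicted page 5

Answer: 5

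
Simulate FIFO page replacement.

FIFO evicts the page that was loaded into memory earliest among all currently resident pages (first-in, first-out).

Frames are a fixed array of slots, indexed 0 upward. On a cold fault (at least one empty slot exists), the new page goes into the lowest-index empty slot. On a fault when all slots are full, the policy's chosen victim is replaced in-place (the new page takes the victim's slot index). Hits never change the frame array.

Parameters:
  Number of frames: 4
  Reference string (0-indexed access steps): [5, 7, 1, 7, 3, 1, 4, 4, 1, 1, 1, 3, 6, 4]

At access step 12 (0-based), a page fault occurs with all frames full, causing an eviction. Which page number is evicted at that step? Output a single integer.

Answer: 7

Derivation:
Step 0: ref 5 -> FAULT, frames=[5,-,-,-]
Step 1: ref 7 -> FAULT, frames=[5,7,-,-]
Step 2: ref 1 -> FAULT, frames=[5,7,1,-]
Step 3: ref 7 -> HIT, frames=[5,7,1,-]
Step 4: ref 3 -> FAULT, frames=[5,7,1,3]
Step 5: ref 1 -> HIT, frames=[5,7,1,3]
Step 6: ref 4 -> FAULT, evict 5, frames=[4,7,1,3]
Step 7: ref 4 -> HIT, frames=[4,7,1,3]
Step 8: ref 1 -> HIT, frames=[4,7,1,3]
Step 9: ref 1 -> HIT, frames=[4,7,1,3]
Step 10: ref 1 -> HIT, frames=[4,7,1,3]
Step 11: ref 3 -> HIT, frames=[4,7,1,3]
Step 12: ref 6 -> FAULT, evict 7, frames=[4,6,1,3]
At step 12: evicted page 7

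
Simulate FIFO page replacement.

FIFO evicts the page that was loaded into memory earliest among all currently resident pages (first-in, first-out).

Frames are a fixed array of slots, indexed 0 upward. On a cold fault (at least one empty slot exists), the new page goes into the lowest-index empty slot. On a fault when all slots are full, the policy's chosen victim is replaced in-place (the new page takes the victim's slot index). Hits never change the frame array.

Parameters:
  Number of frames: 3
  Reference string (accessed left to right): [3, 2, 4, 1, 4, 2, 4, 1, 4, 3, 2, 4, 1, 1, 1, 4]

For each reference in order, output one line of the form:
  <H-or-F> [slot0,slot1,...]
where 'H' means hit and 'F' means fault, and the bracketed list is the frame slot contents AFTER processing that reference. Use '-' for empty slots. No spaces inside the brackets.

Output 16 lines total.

F [3,-,-]
F [3,2,-]
F [3,2,4]
F [1,2,4]
H [1,2,4]
H [1,2,4]
H [1,2,4]
H [1,2,4]
H [1,2,4]
F [1,3,4]
F [1,3,2]
F [4,3,2]
F [4,1,2]
H [4,1,2]
H [4,1,2]
H [4,1,2]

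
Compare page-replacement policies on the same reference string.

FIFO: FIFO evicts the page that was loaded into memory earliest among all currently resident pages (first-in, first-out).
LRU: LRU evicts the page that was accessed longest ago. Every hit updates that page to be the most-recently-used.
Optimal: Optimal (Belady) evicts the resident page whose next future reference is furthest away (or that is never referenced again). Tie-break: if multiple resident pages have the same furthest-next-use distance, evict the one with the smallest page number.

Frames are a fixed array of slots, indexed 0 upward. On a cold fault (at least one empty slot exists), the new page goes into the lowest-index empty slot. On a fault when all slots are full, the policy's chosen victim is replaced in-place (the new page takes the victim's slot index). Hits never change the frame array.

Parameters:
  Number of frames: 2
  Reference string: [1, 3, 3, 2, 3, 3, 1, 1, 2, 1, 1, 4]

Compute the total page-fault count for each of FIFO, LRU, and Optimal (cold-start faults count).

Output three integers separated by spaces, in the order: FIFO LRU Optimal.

Answer: 5 6 5

Derivation:
--- FIFO ---
  step 0: ref 1 -> FAULT, frames=[1,-] (faults so far: 1)
  step 1: ref 3 -> FAULT, frames=[1,3] (faults so far: 2)
  step 2: ref 3 -> HIT, frames=[1,3] (faults so far: 2)
  step 3: ref 2 -> FAULT, evict 1, frames=[2,3] (faults so far: 3)
  step 4: ref 3 -> HIT, frames=[2,3] (faults so far: 3)
  step 5: ref 3 -> HIT, frames=[2,3] (faults so far: 3)
  step 6: ref 1 -> FAULT, evict 3, frames=[2,1] (faults so far: 4)
  step 7: ref 1 -> HIT, frames=[2,1] (faults so far: 4)
  step 8: ref 2 -> HIT, frames=[2,1] (faults so far: 4)
  step 9: ref 1 -> HIT, frames=[2,1] (faults so far: 4)
  step 10: ref 1 -> HIT, frames=[2,1] (faults so far: 4)
  step 11: ref 4 -> FAULT, evict 2, frames=[4,1] (faults so far: 5)
  FIFO total faults: 5
--- LRU ---
  step 0: ref 1 -> FAULT, frames=[1,-] (faults so far: 1)
  step 1: ref 3 -> FAULT, frames=[1,3] (faults so far: 2)
  step 2: ref 3 -> HIT, frames=[1,3] (faults so far: 2)
  step 3: ref 2 -> FAULT, evict 1, frames=[2,3] (faults so far: 3)
  step 4: ref 3 -> HIT, frames=[2,3] (faults so far: 3)
  step 5: ref 3 -> HIT, frames=[2,3] (faults so far: 3)
  step 6: ref 1 -> FAULT, evict 2, frames=[1,3] (faults so far: 4)
  step 7: ref 1 -> HIT, frames=[1,3] (faults so far: 4)
  step 8: ref 2 -> FAULT, evict 3, frames=[1,2] (faults so far: 5)
  step 9: ref 1 -> HIT, frames=[1,2] (faults so far: 5)
  step 10: ref 1 -> HIT, frames=[1,2] (faults so far: 5)
  step 11: ref 4 -> FAULT, evict 2, frames=[1,4] (faults so far: 6)
  LRU total faults: 6
--- Optimal ---
  step 0: ref 1 -> FAULT, frames=[1,-] (faults so far: 1)
  step 1: ref 3 -> FAULT, frames=[1,3] (faults so far: 2)
  step 2: ref 3 -> HIT, frames=[1,3] (faults so far: 2)
  step 3: ref 2 -> FAULT, evict 1, frames=[2,3] (faults so far: 3)
  step 4: ref 3 -> HIT, frames=[2,3] (faults so far: 3)
  step 5: ref 3 -> HIT, frames=[2,3] (faults so far: 3)
  step 6: ref 1 -> FAULT, evict 3, frames=[2,1] (faults so far: 4)
  step 7: ref 1 -> HIT, frames=[2,1] (faults so far: 4)
  step 8: ref 2 -> HIT, frames=[2,1] (faults so far: 4)
  step 9: ref 1 -> HIT, frames=[2,1] (faults so far: 4)
  step 10: ref 1 -> HIT, frames=[2,1] (faults so far: 4)
  step 11: ref 4 -> FAULT, evict 1, frames=[2,4] (faults so far: 5)
  Optimal total faults: 5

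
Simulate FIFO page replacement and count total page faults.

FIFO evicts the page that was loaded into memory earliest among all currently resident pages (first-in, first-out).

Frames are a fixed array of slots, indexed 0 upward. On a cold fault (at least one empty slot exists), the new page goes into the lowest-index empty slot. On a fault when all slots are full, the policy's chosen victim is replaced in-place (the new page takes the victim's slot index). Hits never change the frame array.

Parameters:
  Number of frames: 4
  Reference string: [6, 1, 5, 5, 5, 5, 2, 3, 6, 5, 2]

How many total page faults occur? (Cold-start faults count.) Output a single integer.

Answer: 6

Derivation:
Step 0: ref 6 → FAULT, frames=[6,-,-,-]
Step 1: ref 1 → FAULT, frames=[6,1,-,-]
Step 2: ref 5 → FAULT, frames=[6,1,5,-]
Step 3: ref 5 → HIT, frames=[6,1,5,-]
Step 4: ref 5 → HIT, frames=[6,1,5,-]
Step 5: ref 5 → HIT, frames=[6,1,5,-]
Step 6: ref 2 → FAULT, frames=[6,1,5,2]
Step 7: ref 3 → FAULT (evict 6), frames=[3,1,5,2]
Step 8: ref 6 → FAULT (evict 1), frames=[3,6,5,2]
Step 9: ref 5 → HIT, frames=[3,6,5,2]
Step 10: ref 2 → HIT, frames=[3,6,5,2]
Total faults: 6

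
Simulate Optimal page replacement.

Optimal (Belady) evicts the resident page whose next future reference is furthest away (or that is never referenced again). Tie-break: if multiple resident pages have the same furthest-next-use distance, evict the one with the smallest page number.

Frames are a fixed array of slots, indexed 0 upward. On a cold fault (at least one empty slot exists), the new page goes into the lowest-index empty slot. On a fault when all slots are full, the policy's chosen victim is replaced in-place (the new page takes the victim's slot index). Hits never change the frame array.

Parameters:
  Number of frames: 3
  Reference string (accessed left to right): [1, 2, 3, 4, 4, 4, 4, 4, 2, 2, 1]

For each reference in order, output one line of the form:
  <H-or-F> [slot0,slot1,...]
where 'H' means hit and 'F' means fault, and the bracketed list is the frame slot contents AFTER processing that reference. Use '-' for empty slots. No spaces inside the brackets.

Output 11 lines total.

F [1,-,-]
F [1,2,-]
F [1,2,3]
F [1,2,4]
H [1,2,4]
H [1,2,4]
H [1,2,4]
H [1,2,4]
H [1,2,4]
H [1,2,4]
H [1,2,4]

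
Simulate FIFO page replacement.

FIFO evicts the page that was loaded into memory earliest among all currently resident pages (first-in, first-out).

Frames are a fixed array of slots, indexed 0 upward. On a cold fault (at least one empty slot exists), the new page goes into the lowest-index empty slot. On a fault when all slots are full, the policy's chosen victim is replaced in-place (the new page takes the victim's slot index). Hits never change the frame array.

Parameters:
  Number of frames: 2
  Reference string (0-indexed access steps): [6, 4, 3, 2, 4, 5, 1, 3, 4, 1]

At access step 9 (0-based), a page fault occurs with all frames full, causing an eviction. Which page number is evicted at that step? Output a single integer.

Step 0: ref 6 -> FAULT, frames=[6,-]
Step 1: ref 4 -> FAULT, frames=[6,4]
Step 2: ref 3 -> FAULT, evict 6, frames=[3,4]
Step 3: ref 2 -> FAULT, evict 4, frames=[3,2]
Step 4: ref 4 -> FAULT, evict 3, frames=[4,2]
Step 5: ref 5 -> FAULT, evict 2, frames=[4,5]
Step 6: ref 1 -> FAULT, evict 4, frames=[1,5]
Step 7: ref 3 -> FAULT, evict 5, frames=[1,3]
Step 8: ref 4 -> FAULT, evict 1, frames=[4,3]
Step 9: ref 1 -> FAULT, evict 3, frames=[4,1]
At step 9: evicted page 3

Answer: 3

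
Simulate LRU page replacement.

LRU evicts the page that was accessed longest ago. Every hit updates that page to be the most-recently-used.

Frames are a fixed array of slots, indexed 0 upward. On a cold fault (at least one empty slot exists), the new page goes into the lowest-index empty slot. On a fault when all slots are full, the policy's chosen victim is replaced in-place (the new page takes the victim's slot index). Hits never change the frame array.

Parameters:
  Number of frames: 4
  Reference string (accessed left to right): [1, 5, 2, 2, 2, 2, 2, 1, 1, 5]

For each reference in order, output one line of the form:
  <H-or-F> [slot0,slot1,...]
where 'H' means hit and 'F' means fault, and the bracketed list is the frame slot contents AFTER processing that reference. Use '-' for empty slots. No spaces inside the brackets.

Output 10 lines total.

F [1,-,-,-]
F [1,5,-,-]
F [1,5,2,-]
H [1,5,2,-]
H [1,5,2,-]
H [1,5,2,-]
H [1,5,2,-]
H [1,5,2,-]
H [1,5,2,-]
H [1,5,2,-]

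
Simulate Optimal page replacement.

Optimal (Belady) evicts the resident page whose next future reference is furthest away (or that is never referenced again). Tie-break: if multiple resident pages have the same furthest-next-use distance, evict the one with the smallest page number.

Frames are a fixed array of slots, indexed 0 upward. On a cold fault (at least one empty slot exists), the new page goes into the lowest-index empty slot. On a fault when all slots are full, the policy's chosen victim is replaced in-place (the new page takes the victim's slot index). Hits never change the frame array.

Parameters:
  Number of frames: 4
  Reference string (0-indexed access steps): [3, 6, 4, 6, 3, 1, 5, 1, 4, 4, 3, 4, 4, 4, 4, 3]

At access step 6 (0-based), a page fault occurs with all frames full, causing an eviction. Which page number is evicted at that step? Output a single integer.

Step 0: ref 3 -> FAULT, frames=[3,-,-,-]
Step 1: ref 6 -> FAULT, frames=[3,6,-,-]
Step 2: ref 4 -> FAULT, frames=[3,6,4,-]
Step 3: ref 6 -> HIT, frames=[3,6,4,-]
Step 4: ref 3 -> HIT, frames=[3,6,4,-]
Step 5: ref 1 -> FAULT, frames=[3,6,4,1]
Step 6: ref 5 -> FAULT, evict 6, frames=[3,5,4,1]
At step 6: evicted page 6

Answer: 6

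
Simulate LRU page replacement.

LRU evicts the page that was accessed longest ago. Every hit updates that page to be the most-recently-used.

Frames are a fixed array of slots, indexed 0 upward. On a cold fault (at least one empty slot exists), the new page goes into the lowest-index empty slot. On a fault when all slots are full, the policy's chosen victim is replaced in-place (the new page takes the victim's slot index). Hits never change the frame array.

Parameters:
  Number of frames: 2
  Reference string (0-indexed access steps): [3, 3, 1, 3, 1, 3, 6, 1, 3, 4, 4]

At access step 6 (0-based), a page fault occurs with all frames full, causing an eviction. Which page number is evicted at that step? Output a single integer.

Answer: 1

Derivation:
Step 0: ref 3 -> FAULT, frames=[3,-]
Step 1: ref 3 -> HIT, frames=[3,-]
Step 2: ref 1 -> FAULT, frames=[3,1]
Step 3: ref 3 -> HIT, frames=[3,1]
Step 4: ref 1 -> HIT, frames=[3,1]
Step 5: ref 3 -> HIT, frames=[3,1]
Step 6: ref 6 -> FAULT, evict 1, frames=[3,6]
At step 6: evicted page 1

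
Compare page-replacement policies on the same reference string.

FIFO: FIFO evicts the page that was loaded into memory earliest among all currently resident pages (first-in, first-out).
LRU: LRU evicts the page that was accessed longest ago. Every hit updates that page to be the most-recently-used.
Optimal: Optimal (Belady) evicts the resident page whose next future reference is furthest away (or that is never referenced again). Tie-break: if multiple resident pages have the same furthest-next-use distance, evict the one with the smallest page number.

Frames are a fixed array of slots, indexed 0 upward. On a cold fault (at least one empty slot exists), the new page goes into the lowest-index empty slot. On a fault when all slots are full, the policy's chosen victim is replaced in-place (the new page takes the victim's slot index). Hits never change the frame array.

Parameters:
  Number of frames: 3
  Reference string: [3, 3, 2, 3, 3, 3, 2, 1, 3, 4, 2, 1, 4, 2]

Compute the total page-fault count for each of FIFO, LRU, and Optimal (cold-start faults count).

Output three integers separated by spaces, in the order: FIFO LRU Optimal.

--- FIFO ---
  step 0: ref 3 -> FAULT, frames=[3,-,-] (faults so far: 1)
  step 1: ref 3 -> HIT, frames=[3,-,-] (faults so far: 1)
  step 2: ref 2 -> FAULT, frames=[3,2,-] (faults so far: 2)
  step 3: ref 3 -> HIT, frames=[3,2,-] (faults so far: 2)
  step 4: ref 3 -> HIT, frames=[3,2,-] (faults so far: 2)
  step 5: ref 3 -> HIT, frames=[3,2,-] (faults so far: 2)
  step 6: ref 2 -> HIT, frames=[3,2,-] (faults so far: 2)
  step 7: ref 1 -> FAULT, frames=[3,2,1] (faults so far: 3)
  step 8: ref 3 -> HIT, frames=[3,2,1] (faults so far: 3)
  step 9: ref 4 -> FAULT, evict 3, frames=[4,2,1] (faults so far: 4)
  step 10: ref 2 -> HIT, frames=[4,2,1] (faults so far: 4)
  step 11: ref 1 -> HIT, frames=[4,2,1] (faults so far: 4)
  step 12: ref 4 -> HIT, frames=[4,2,1] (faults so far: 4)
  step 13: ref 2 -> HIT, frames=[4,2,1] (faults so far: 4)
  FIFO total faults: 4
--- LRU ---
  step 0: ref 3 -> FAULT, frames=[3,-,-] (faults so far: 1)
  step 1: ref 3 -> HIT, frames=[3,-,-] (faults so far: 1)
  step 2: ref 2 -> FAULT, frames=[3,2,-] (faults so far: 2)
  step 3: ref 3 -> HIT, frames=[3,2,-] (faults so far: 2)
  step 4: ref 3 -> HIT, frames=[3,2,-] (faults so far: 2)
  step 5: ref 3 -> HIT, frames=[3,2,-] (faults so far: 2)
  step 6: ref 2 -> HIT, frames=[3,2,-] (faults so far: 2)
  step 7: ref 1 -> FAULT, frames=[3,2,1] (faults so far: 3)
  step 8: ref 3 -> HIT, frames=[3,2,1] (faults so far: 3)
  step 9: ref 4 -> FAULT, evict 2, frames=[3,4,1] (faults so far: 4)
  step 10: ref 2 -> FAULT, evict 1, frames=[3,4,2] (faults so far: 5)
  step 11: ref 1 -> FAULT, evict 3, frames=[1,4,2] (faults so far: 6)
  step 12: ref 4 -> HIT, frames=[1,4,2] (faults so far: 6)
  step 13: ref 2 -> HIT, frames=[1,4,2] (faults so far: 6)
  LRU total faults: 6
--- Optimal ---
  step 0: ref 3 -> FAULT, frames=[3,-,-] (faults so far: 1)
  step 1: ref 3 -> HIT, frames=[3,-,-] (faults so far: 1)
  step 2: ref 2 -> FAULT, frames=[3,2,-] (faults so far: 2)
  step 3: ref 3 -> HIT, frames=[3,2,-] (faults so far: 2)
  step 4: ref 3 -> HIT, frames=[3,2,-] (faults so far: 2)
  step 5: ref 3 -> HIT, frames=[3,2,-] (faults so far: 2)
  step 6: ref 2 -> HIT, frames=[3,2,-] (faults so far: 2)
  step 7: ref 1 -> FAULT, frames=[3,2,1] (faults so far: 3)
  step 8: ref 3 -> HIT, frames=[3,2,1] (faults so far: 3)
  step 9: ref 4 -> FAULT, evict 3, frames=[4,2,1] (faults so far: 4)
  step 10: ref 2 -> HIT, frames=[4,2,1] (faults so far: 4)
  step 11: ref 1 -> HIT, frames=[4,2,1] (faults so far: 4)
  step 12: ref 4 -> HIT, frames=[4,2,1] (faults so far: 4)
  step 13: ref 2 -> HIT, frames=[4,2,1] (faults so far: 4)
  Optimal total faults: 4

Answer: 4 6 4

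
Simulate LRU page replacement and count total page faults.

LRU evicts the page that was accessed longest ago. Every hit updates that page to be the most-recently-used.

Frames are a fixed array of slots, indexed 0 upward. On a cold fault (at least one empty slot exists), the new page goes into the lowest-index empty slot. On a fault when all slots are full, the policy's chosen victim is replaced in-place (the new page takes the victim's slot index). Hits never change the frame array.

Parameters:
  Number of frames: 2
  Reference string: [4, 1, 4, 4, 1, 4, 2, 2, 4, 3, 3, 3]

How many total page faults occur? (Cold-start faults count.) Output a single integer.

Step 0: ref 4 → FAULT, frames=[4,-]
Step 1: ref 1 → FAULT, frames=[4,1]
Step 2: ref 4 → HIT, frames=[4,1]
Step 3: ref 4 → HIT, frames=[4,1]
Step 4: ref 1 → HIT, frames=[4,1]
Step 5: ref 4 → HIT, frames=[4,1]
Step 6: ref 2 → FAULT (evict 1), frames=[4,2]
Step 7: ref 2 → HIT, frames=[4,2]
Step 8: ref 4 → HIT, frames=[4,2]
Step 9: ref 3 → FAULT (evict 2), frames=[4,3]
Step 10: ref 3 → HIT, frames=[4,3]
Step 11: ref 3 → HIT, frames=[4,3]
Total faults: 4

Answer: 4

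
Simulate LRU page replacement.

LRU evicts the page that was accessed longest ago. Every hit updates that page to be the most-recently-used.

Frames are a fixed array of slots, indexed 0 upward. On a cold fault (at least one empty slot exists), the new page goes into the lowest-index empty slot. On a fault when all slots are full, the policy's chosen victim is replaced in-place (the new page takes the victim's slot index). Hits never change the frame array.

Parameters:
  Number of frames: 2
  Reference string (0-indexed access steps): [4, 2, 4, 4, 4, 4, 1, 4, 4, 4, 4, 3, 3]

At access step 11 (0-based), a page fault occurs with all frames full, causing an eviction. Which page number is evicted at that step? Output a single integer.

Step 0: ref 4 -> FAULT, frames=[4,-]
Step 1: ref 2 -> FAULT, frames=[4,2]
Step 2: ref 4 -> HIT, frames=[4,2]
Step 3: ref 4 -> HIT, frames=[4,2]
Step 4: ref 4 -> HIT, frames=[4,2]
Step 5: ref 4 -> HIT, frames=[4,2]
Step 6: ref 1 -> FAULT, evict 2, frames=[4,1]
Step 7: ref 4 -> HIT, frames=[4,1]
Step 8: ref 4 -> HIT, frames=[4,1]
Step 9: ref 4 -> HIT, frames=[4,1]
Step 10: ref 4 -> HIT, frames=[4,1]
Step 11: ref 3 -> FAULT, evict 1, frames=[4,3]
At step 11: evicted page 1

Answer: 1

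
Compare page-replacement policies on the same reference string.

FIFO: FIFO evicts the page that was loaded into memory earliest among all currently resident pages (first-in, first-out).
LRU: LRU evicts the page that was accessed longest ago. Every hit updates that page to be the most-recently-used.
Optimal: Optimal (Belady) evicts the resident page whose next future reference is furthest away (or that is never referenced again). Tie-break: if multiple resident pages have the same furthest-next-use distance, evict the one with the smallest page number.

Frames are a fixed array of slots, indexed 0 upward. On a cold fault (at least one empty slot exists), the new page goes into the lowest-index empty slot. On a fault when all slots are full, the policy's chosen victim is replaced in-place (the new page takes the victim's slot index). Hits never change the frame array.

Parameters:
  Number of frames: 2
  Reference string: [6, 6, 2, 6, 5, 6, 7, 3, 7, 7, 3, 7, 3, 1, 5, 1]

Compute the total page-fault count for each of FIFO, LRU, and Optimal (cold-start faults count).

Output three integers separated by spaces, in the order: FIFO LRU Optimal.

Answer: 8 7 7

Derivation:
--- FIFO ---
  step 0: ref 6 -> FAULT, frames=[6,-] (faults so far: 1)
  step 1: ref 6 -> HIT, frames=[6,-] (faults so far: 1)
  step 2: ref 2 -> FAULT, frames=[6,2] (faults so far: 2)
  step 3: ref 6 -> HIT, frames=[6,2] (faults so far: 2)
  step 4: ref 5 -> FAULT, evict 6, frames=[5,2] (faults so far: 3)
  step 5: ref 6 -> FAULT, evict 2, frames=[5,6] (faults so far: 4)
  step 6: ref 7 -> FAULT, evict 5, frames=[7,6] (faults so far: 5)
  step 7: ref 3 -> FAULT, evict 6, frames=[7,3] (faults so far: 6)
  step 8: ref 7 -> HIT, frames=[7,3] (faults so far: 6)
  step 9: ref 7 -> HIT, frames=[7,3] (faults so far: 6)
  step 10: ref 3 -> HIT, frames=[7,3] (faults so far: 6)
  step 11: ref 7 -> HIT, frames=[7,3] (faults so far: 6)
  step 12: ref 3 -> HIT, frames=[7,3] (faults so far: 6)
  step 13: ref 1 -> FAULT, evict 7, frames=[1,3] (faults so far: 7)
  step 14: ref 5 -> FAULT, evict 3, frames=[1,5] (faults so far: 8)
  step 15: ref 1 -> HIT, frames=[1,5] (faults so far: 8)
  FIFO total faults: 8
--- LRU ---
  step 0: ref 6 -> FAULT, frames=[6,-] (faults so far: 1)
  step 1: ref 6 -> HIT, frames=[6,-] (faults so far: 1)
  step 2: ref 2 -> FAULT, frames=[6,2] (faults so far: 2)
  step 3: ref 6 -> HIT, frames=[6,2] (faults so far: 2)
  step 4: ref 5 -> FAULT, evict 2, frames=[6,5] (faults so far: 3)
  step 5: ref 6 -> HIT, frames=[6,5] (faults so far: 3)
  step 6: ref 7 -> FAULT, evict 5, frames=[6,7] (faults so far: 4)
  step 7: ref 3 -> FAULT, evict 6, frames=[3,7] (faults so far: 5)
  step 8: ref 7 -> HIT, frames=[3,7] (faults so far: 5)
  step 9: ref 7 -> HIT, frames=[3,7] (faults so far: 5)
  step 10: ref 3 -> HIT, frames=[3,7] (faults so far: 5)
  step 11: ref 7 -> HIT, frames=[3,7] (faults so far: 5)
  step 12: ref 3 -> HIT, frames=[3,7] (faults so far: 5)
  step 13: ref 1 -> FAULT, evict 7, frames=[3,1] (faults so far: 6)
  step 14: ref 5 -> FAULT, evict 3, frames=[5,1] (faults so far: 7)
  step 15: ref 1 -> HIT, frames=[5,1] (faults so far: 7)
  LRU total faults: 7
--- Optimal ---
  step 0: ref 6 -> FAULT, frames=[6,-] (faults so far: 1)
  step 1: ref 6 -> HIT, frames=[6,-] (faults so far: 1)
  step 2: ref 2 -> FAULT, frames=[6,2] (faults so far: 2)
  step 3: ref 6 -> HIT, frames=[6,2] (faults so far: 2)
  step 4: ref 5 -> FAULT, evict 2, frames=[6,5] (faults so far: 3)
  step 5: ref 6 -> HIT, frames=[6,5] (faults so far: 3)
  step 6: ref 7 -> FAULT, evict 6, frames=[7,5] (faults so far: 4)
  step 7: ref 3 -> FAULT, evict 5, frames=[7,3] (faults so far: 5)
  step 8: ref 7 -> HIT, frames=[7,3] (faults so far: 5)
  step 9: ref 7 -> HIT, frames=[7,3] (faults so far: 5)
  step 10: ref 3 -> HIT, frames=[7,3] (faults so far: 5)
  step 11: ref 7 -> HIT, frames=[7,3] (faults so far: 5)
  step 12: ref 3 -> HIT, frames=[7,3] (faults so far: 5)
  step 13: ref 1 -> FAULT, evict 3, frames=[7,1] (faults so far: 6)
  step 14: ref 5 -> FAULT, evict 7, frames=[5,1] (faults so far: 7)
  step 15: ref 1 -> HIT, frames=[5,1] (faults so far: 7)
  Optimal total faults: 7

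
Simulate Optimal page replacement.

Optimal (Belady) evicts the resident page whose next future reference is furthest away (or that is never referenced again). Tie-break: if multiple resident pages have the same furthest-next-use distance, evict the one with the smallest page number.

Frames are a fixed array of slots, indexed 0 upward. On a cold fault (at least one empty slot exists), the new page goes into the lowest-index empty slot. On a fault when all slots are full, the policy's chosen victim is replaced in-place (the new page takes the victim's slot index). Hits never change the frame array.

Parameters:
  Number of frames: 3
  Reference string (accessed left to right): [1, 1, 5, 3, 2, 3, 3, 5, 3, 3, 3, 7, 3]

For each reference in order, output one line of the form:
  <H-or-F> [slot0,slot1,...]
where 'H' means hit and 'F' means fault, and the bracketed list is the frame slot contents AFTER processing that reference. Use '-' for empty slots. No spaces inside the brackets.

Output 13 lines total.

F [1,-,-]
H [1,-,-]
F [1,5,-]
F [1,5,3]
F [2,5,3]
H [2,5,3]
H [2,5,3]
H [2,5,3]
H [2,5,3]
H [2,5,3]
H [2,5,3]
F [7,5,3]
H [7,5,3]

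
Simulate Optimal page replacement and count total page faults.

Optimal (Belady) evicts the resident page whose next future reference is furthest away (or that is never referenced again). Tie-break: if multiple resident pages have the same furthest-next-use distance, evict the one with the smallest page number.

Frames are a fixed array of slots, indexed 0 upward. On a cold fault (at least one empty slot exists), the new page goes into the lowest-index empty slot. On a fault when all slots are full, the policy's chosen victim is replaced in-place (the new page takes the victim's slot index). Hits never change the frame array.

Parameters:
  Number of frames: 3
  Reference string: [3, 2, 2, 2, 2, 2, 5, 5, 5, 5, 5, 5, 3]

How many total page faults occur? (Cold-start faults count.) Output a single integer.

Step 0: ref 3 → FAULT, frames=[3,-,-]
Step 1: ref 2 → FAULT, frames=[3,2,-]
Step 2: ref 2 → HIT, frames=[3,2,-]
Step 3: ref 2 → HIT, frames=[3,2,-]
Step 4: ref 2 → HIT, frames=[3,2,-]
Step 5: ref 2 → HIT, frames=[3,2,-]
Step 6: ref 5 → FAULT, frames=[3,2,5]
Step 7: ref 5 → HIT, frames=[3,2,5]
Step 8: ref 5 → HIT, frames=[3,2,5]
Step 9: ref 5 → HIT, frames=[3,2,5]
Step 10: ref 5 → HIT, frames=[3,2,5]
Step 11: ref 5 → HIT, frames=[3,2,5]
Step 12: ref 3 → HIT, frames=[3,2,5]
Total faults: 3

Answer: 3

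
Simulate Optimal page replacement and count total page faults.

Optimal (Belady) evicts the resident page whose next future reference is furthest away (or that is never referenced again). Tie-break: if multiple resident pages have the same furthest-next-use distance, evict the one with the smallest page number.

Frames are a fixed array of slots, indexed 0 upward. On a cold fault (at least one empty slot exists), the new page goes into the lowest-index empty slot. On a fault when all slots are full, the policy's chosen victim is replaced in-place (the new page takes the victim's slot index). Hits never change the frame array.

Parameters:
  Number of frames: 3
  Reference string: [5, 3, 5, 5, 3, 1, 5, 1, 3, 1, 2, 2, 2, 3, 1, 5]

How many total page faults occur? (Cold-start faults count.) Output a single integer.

Answer: 5

Derivation:
Step 0: ref 5 → FAULT, frames=[5,-,-]
Step 1: ref 3 → FAULT, frames=[5,3,-]
Step 2: ref 5 → HIT, frames=[5,3,-]
Step 3: ref 5 → HIT, frames=[5,3,-]
Step 4: ref 3 → HIT, frames=[5,3,-]
Step 5: ref 1 → FAULT, frames=[5,3,1]
Step 6: ref 5 → HIT, frames=[5,3,1]
Step 7: ref 1 → HIT, frames=[5,3,1]
Step 8: ref 3 → HIT, frames=[5,3,1]
Step 9: ref 1 → HIT, frames=[5,3,1]
Step 10: ref 2 → FAULT (evict 5), frames=[2,3,1]
Step 11: ref 2 → HIT, frames=[2,3,1]
Step 12: ref 2 → HIT, frames=[2,3,1]
Step 13: ref 3 → HIT, frames=[2,3,1]
Step 14: ref 1 → HIT, frames=[2,3,1]
Step 15: ref 5 → FAULT (evict 1), frames=[2,3,5]
Total faults: 5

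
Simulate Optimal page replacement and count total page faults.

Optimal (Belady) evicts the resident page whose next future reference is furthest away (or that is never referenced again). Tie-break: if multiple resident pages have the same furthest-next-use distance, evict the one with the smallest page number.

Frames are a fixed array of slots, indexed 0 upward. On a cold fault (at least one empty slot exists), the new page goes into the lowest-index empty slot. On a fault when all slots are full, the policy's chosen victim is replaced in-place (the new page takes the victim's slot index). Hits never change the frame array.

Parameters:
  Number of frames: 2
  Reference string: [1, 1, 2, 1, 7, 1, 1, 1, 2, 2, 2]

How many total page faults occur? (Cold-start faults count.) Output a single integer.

Step 0: ref 1 → FAULT, frames=[1,-]
Step 1: ref 1 → HIT, frames=[1,-]
Step 2: ref 2 → FAULT, frames=[1,2]
Step 3: ref 1 → HIT, frames=[1,2]
Step 4: ref 7 → FAULT (evict 2), frames=[1,7]
Step 5: ref 1 → HIT, frames=[1,7]
Step 6: ref 1 → HIT, frames=[1,7]
Step 7: ref 1 → HIT, frames=[1,7]
Step 8: ref 2 → FAULT (evict 1), frames=[2,7]
Step 9: ref 2 → HIT, frames=[2,7]
Step 10: ref 2 → HIT, frames=[2,7]
Total faults: 4

Answer: 4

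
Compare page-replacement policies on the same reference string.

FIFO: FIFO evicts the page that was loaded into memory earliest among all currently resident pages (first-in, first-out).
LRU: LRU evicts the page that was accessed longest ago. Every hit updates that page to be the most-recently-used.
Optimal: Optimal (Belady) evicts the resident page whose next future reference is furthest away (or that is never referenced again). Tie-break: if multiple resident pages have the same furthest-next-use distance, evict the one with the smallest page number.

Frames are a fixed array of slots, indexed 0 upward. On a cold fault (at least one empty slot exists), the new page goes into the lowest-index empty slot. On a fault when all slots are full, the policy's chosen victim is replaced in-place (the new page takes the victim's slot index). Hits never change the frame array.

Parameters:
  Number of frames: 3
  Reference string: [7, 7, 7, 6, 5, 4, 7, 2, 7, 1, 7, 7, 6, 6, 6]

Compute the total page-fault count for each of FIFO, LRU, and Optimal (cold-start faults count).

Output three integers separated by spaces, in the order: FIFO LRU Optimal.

Answer: 8 8 6

Derivation:
--- FIFO ---
  step 0: ref 7 -> FAULT, frames=[7,-,-] (faults so far: 1)
  step 1: ref 7 -> HIT, frames=[7,-,-] (faults so far: 1)
  step 2: ref 7 -> HIT, frames=[7,-,-] (faults so far: 1)
  step 3: ref 6 -> FAULT, frames=[7,6,-] (faults so far: 2)
  step 4: ref 5 -> FAULT, frames=[7,6,5] (faults so far: 3)
  step 5: ref 4 -> FAULT, evict 7, frames=[4,6,5] (faults so far: 4)
  step 6: ref 7 -> FAULT, evict 6, frames=[4,7,5] (faults so far: 5)
  step 7: ref 2 -> FAULT, evict 5, frames=[4,7,2] (faults so far: 6)
  step 8: ref 7 -> HIT, frames=[4,7,2] (faults so far: 6)
  step 9: ref 1 -> FAULT, evict 4, frames=[1,7,2] (faults so far: 7)
  step 10: ref 7 -> HIT, frames=[1,7,2] (faults so far: 7)
  step 11: ref 7 -> HIT, frames=[1,7,2] (faults so far: 7)
  step 12: ref 6 -> FAULT, evict 7, frames=[1,6,2] (faults so far: 8)
  step 13: ref 6 -> HIT, frames=[1,6,2] (faults so far: 8)
  step 14: ref 6 -> HIT, frames=[1,6,2] (faults so far: 8)
  FIFO total faults: 8
--- LRU ---
  step 0: ref 7 -> FAULT, frames=[7,-,-] (faults so far: 1)
  step 1: ref 7 -> HIT, frames=[7,-,-] (faults so far: 1)
  step 2: ref 7 -> HIT, frames=[7,-,-] (faults so far: 1)
  step 3: ref 6 -> FAULT, frames=[7,6,-] (faults so far: 2)
  step 4: ref 5 -> FAULT, frames=[7,6,5] (faults so far: 3)
  step 5: ref 4 -> FAULT, evict 7, frames=[4,6,5] (faults so far: 4)
  step 6: ref 7 -> FAULT, evict 6, frames=[4,7,5] (faults so far: 5)
  step 7: ref 2 -> FAULT, evict 5, frames=[4,7,2] (faults so far: 6)
  step 8: ref 7 -> HIT, frames=[4,7,2] (faults so far: 6)
  step 9: ref 1 -> FAULT, evict 4, frames=[1,7,2] (faults so far: 7)
  step 10: ref 7 -> HIT, frames=[1,7,2] (faults so far: 7)
  step 11: ref 7 -> HIT, frames=[1,7,2] (faults so far: 7)
  step 12: ref 6 -> FAULT, evict 2, frames=[1,7,6] (faults so far: 8)
  step 13: ref 6 -> HIT, frames=[1,7,6] (faults so far: 8)
  step 14: ref 6 -> HIT, frames=[1,7,6] (faults so far: 8)
  LRU total faults: 8
--- Optimal ---
  step 0: ref 7 -> FAULT, frames=[7,-,-] (faults so far: 1)
  step 1: ref 7 -> HIT, frames=[7,-,-] (faults so far: 1)
  step 2: ref 7 -> HIT, frames=[7,-,-] (faults so far: 1)
  step 3: ref 6 -> FAULT, frames=[7,6,-] (faults so far: 2)
  step 4: ref 5 -> FAULT, frames=[7,6,5] (faults so far: 3)
  step 5: ref 4 -> FAULT, evict 5, frames=[7,6,4] (faults so far: 4)
  step 6: ref 7 -> HIT, frames=[7,6,4] (faults so far: 4)
  step 7: ref 2 -> FAULT, evict 4, frames=[7,6,2] (faults so far: 5)
  step 8: ref 7 -> HIT, frames=[7,6,2] (faults so far: 5)
  step 9: ref 1 -> FAULT, evict 2, frames=[7,6,1] (faults so far: 6)
  step 10: ref 7 -> HIT, frames=[7,6,1] (faults so far: 6)
  step 11: ref 7 -> HIT, frames=[7,6,1] (faults so far: 6)
  step 12: ref 6 -> HIT, frames=[7,6,1] (faults so far: 6)
  step 13: ref 6 -> HIT, frames=[7,6,1] (faults so far: 6)
  step 14: ref 6 -> HIT, frames=[7,6,1] (faults so far: 6)
  Optimal total faults: 6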